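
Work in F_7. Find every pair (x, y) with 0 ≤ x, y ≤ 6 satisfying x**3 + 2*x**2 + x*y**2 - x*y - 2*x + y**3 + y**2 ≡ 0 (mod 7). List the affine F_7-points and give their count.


Affine F_7-points: {(0, 0), (0, 6), (2, 1), (2, 2), (5, 3), (5, 6), (6, 5)}; count = 7.

For each of the 49 pairs (x, y) ∈ F_7², evaluate f(x, y) mod 7. Record the zeros.
  x = 0: [0↦0, 1↦2, 2↦5, 3↦1, 4↦3, 5↦3, 6↦0]  zeros at y ∈ {0, 6}
  x = 1: [0↦1, 1↦3, 2↦1, 3↦1, 4↦2, 5↦3, 6↦3]  zeros at y ∈ ∅
  x = 2: [0↦5, 1↦0, 2↦0, 3↦4, 4↦4, 5↦6, 6↦2]  zeros at y ∈ {1, 2}
  x = 3: [0↦4, 1↦6, 2↦1, 3↦2, 4↦1, 5↦4, 6↦3]  zeros at y ∈ ∅
  x = 4: [0↦4, 1↦6, 2↦3, 3↦1, 4↦6, 5↦3, 6↦5]  zeros at y ∈ ∅
  x = 5: [0↦4, 1↦6, 2↦5, 3↦0, 4↦4, 5↦2, 6↦0]  zeros at y ∈ {3, 6}
  x = 6: [0↦3, 1↦5, 2↦6, 3↦5, 4↦1, 5↦0, 6↦1]  zeros at y ∈ {5}
Collecting zeros: affine points = {(0, 0), (0, 6), (2, 1), (2, 2), (5, 3), (5, 6), (6, 5)}.
Total count |C(F_7)_aff| = 7.


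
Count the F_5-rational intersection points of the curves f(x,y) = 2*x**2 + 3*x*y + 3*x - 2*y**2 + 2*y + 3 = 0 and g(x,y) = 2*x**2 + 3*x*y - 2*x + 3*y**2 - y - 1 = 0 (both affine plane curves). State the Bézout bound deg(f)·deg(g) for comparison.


Common zeros: {(1, 2), (2, 2)}; count = 2; Bézout bound = 4.

deg(f) = 2, deg(g) = 2, so Bézout bound = 4.
Scan x ∈ F_5. For each x, list the y ∈ F_5 with f(x, y) ≡ 0 and those with g(x, y) ≡ 0 (mod 5); the common zeros in that column are the intersection.
  x = 0: f ≡ 0 at y ∈ ∅; g ≡ 0 at y ∈ ∅; common: ∅.
  x = 1: f ≡ 0 at y ∈ {2, 3}; g ≡ 0 at y ∈ {2, 4}; common: {2}.
  x = 2: f ≡ 0 at y ∈ {2}; g ≡ 0 at y ∈ {2, 3}; common: {2}.
  x = 3: f ≡ 0 at y ∈ {0, 3}; g ≡ 0 at y ∈ ∅; common: ∅.
  x = 4: f ≡ 0 at y ∈ ∅; g ≡ 0 at y ∈ {4}; common: ∅.
Collecting: common zeros = {(1, 2), (2, 2)}, so the count is 2.
Comparison with the Bézout bound: 2 ≤ 4 = deg(f)·deg(g), as expected for curves with no common component (the affine F_5-count falls short of the bound because intersections may lie at infinity, over extension fields, or carry multiplicity).


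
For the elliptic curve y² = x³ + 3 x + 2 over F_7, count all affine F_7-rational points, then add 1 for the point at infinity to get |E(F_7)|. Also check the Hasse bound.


Affine points = {(0, 3), (0, 4), (2, 3), (2, 4), (4, 1), (4, 6), (5, 3), (5, 4)}; affine count = 8; |E(F_7)| = 9.

Discriminant check: Δ ∝ 4a³ + 27b² = 4·3³ + 27·2² = 4·27 + 27·4 ≡ 6 (mod 7). Nonzero ⇒ E is nonsingular.
For each x ∈ F_7, compute rhs = x³ + 3·x + 2 mod 7, then count y ∈ F_7 with y² ≡ rhs.
  x = 0: rhs = 2, matching y values: 3, 4 (2 points).
  x = 1: rhs = 6, matching y values: none (0 points).
  x = 2: rhs = 2, matching y values: 3, 4 (2 points).
  x = 3: rhs = 3, matching y values: none (0 points).
  x = 4: rhs = 1, matching y values: 1, 6 (2 points).
  x = 5: rhs = 2, matching y values: 3, 4 (2 points).
  x = 6: rhs = 5, matching y values: none (0 points).
Total affine count: 8.
Full point count |E(F_7)| = 8 + 1 = 9.
Hasse bound: |9 − (7+1)| = |1| = 1 ≤ 2√7 ≈ 5.2915 ✓.


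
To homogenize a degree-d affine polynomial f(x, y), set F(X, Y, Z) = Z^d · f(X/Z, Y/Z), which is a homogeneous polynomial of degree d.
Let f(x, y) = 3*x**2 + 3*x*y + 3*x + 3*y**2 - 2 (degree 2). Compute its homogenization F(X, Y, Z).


F(X, Y, Z) = 3*X**2 + 3*X*Y + 3*X*Z + 3*Y**2 - 2*Z**2

deg(f) = 2.
Substitute x = X/Z, y = Y/Z into f, then multiply by Z^2.
  monomial 3·x^2·y^0 ↦ 3·X^2·Y^0·Z^0.
  monomial 3·x^1·y^1 ↦ 3·X^1·Y^1·Z^0.
  monomial 3·x^1·y^0 ↦ 3·X^1·Y^0·Z^1.
  monomial 3·x^0·y^2 ↦ 3·X^0·Y^2·Z^0.
  monomial -2·x^0·y^0 ↦ -2·X^0·Y^0·Z^2.
Collecting: F(X, Y, Z) = 3*X**2 + 3*X*Y + 3*X*Z + 3*Y**2 - 2*Z**2.


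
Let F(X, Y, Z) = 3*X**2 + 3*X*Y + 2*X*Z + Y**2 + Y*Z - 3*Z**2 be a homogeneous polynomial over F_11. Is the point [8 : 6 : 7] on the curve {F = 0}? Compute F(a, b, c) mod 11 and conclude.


F(8,6,7) ≡ 5 (mod 11); P is NOT on the curve.

Evaluate F(8, 6, 7) term-by-term (mod 11).
  3*X**2 ↦ 3·64·1·1 = 192
  3*X*Y ↦ 3·8·6·1 = 144
  2*X*Z ↦ 2·8·1·7 = 112
  Y**2 ↦ 1·1·36·1 = 36
  Y*Z ↦ 1·1·6·7 = 42
  -3*Z**2 ↦ -3·1·1·49 = -147
Sum: F(8, 6, 7) = (192) + (144) + (112) + (36) + (42) + (-147) = 379.
Reducing mod 11: 379 ≡ 5 (mod 11).
Since F(a, b, c) ≡ 5 ≠ 0 (mod 11), P does NOT lie on the curve.


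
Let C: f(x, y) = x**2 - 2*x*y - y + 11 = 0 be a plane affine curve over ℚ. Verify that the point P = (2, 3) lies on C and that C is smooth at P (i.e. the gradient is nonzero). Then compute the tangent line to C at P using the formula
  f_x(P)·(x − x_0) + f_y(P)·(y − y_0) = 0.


Tangent line at P: -2*x - 5*y + 19 = 0.

Step 1: f(2, 3) = 0, so P lies on C.
Step 2: partial derivatives
  f_x(x, y) = 2*x - 2*y, f_y(x, y) = -2*x - 1.
  f_x(P) = -2, f_y(P) = -5 (gradient nonzero, so P is smooth).
Step 3: tangent line at P: -2·(x − 2) + -5·(y − 3) = 0.
Expanding: -2*x - 5*y + 19 = 0.


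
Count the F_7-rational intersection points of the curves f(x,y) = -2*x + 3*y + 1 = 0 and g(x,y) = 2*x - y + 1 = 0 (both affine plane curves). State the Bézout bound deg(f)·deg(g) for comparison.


Common zeros: {(6, 6)}; count = 1; Bézout bound = 1.

deg(f) = 1, deg(g) = 1, so Bézout bound = 1.
Scan x ∈ F_7. For each x, list the y ∈ F_7 with f(x, y) ≡ 0 and those with g(x, y) ≡ 0 (mod 7); the common zeros in that column are the intersection.
  x = 0: f ≡ 0 at y ∈ {2}; g ≡ 0 at y ∈ {1}; common: ∅.
  x = 1: f ≡ 0 at y ∈ {5}; g ≡ 0 at y ∈ {3}; common: ∅.
  x = 2: f ≡ 0 at y ∈ {1}; g ≡ 0 at y ∈ {5}; common: ∅.
  x = 3: f ≡ 0 at y ∈ {4}; g ≡ 0 at y ∈ {0}; common: ∅.
  x = 4: f ≡ 0 at y ∈ {0}; g ≡ 0 at y ∈ {2}; common: ∅.
  x = 5: f ≡ 0 at y ∈ {3}; g ≡ 0 at y ∈ {4}; common: ∅.
  x = 6: f ≡ 0 at y ∈ {6}; g ≡ 0 at y ∈ {6}; common: {6}.
Collecting: common zeros = {(6, 6)}, so the count is 1.
Comparison with the Bézout bound: 1 ≤ 1 = deg(f)·deg(g), as expected for curves with no common component (the bound is attained).


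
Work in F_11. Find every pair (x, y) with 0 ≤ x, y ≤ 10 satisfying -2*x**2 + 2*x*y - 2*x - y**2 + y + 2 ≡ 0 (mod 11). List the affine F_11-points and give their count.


Affine F_11-points: {(0, 2), (0, 10), (1, 1), (1, 2), (3, 0), (3, 7), (7, 0), (7, 4), (9, 9), (9, 10), (10, 1), (10, 9)}; count = 12.

For each of the 121 pairs (x, y) ∈ F_11², evaluate f(x, y) mod 11. Record the zeros.
  x = 0: [0↦2, 1↦2, 2↦0, 3↦7, 4↦1, 5↦4, 6↦5, 7↦4, 8↦1, 9↦7, 10↦0]  zeros at y ∈ {2, 10}
  x = 1: [0↦9, 1↦0, 2↦0, 3↦9, 4↦5, 5↦10, 6↦2, 7↦3, 8↦2, 9↦10, 10↦5]  zeros at y ∈ {1, 2}
  x = 2: [0↦1, 1↦5, 2↦7, 3↦7, 4↦5, 5↦1, 6↦6, 7↦9, 8↦10, 9↦9, 10↦6]  zeros at y ∈ ∅
  x = 3: [0↦0, 1↦6, 2↦10, 3↦1, 4↦1, 5↦10, 6↦6, 7↦0, 8↦3, 9↦4, 10↦3]  zeros at y ∈ {0, 7}
  x = 4: [0↦6, 1↦3, 2↦9, 3↦2, 4↦4, 5↦4, 6↦2, 7↦9, 8↦3, 9↦6, 10↦7]  zeros at y ∈ ∅
  x = 5: [0↦8, 1↦7, 2↦4, 3↦10, 4↦3, 5↦5, 6↦5, 7↦3, 8↦10, 9↦4, 10↦7]  zeros at y ∈ ∅
  x = 6: [0↦6, 1↦7, 2↦6, 3↦3, 4↦9, 5↦2, 6↦4, 7↦4, 8↦2, 9↦9, 10↦3]  zeros at y ∈ ∅
  x = 7: [0↦0, 1↦3, 2↦4, 3↦3, 4↦0, 5↦6, 6↦10, 7↦1, 8↦1, 9↦10, 10↦6]  zeros at y ∈ {0, 4}
  x = 8: [0↦1, 1↦6, 2↦9, 3↦10, 4↦9, 5↦6, 6↦1, 7↦5, 8↦7, 9↦7, 10↦5]  zeros at y ∈ ∅
  x = 9: [0↦9, 1↦5, 2↦10, 3↦2, 4↦3, 5↦2, 6↦10, 7↦5, 8↦9, 9↦0, 10↦0]  zeros at y ∈ {9, 10}
  x = 10: [0↦2, 1↦0, 2↦7, 3↦1, 4↦4, 5↦5, 6↦4, 7↦1, 8↦7, 9↦0, 10↦2]  zeros at y ∈ {1, 9}
Collecting zeros: affine points = {(0, 2), (0, 10), (1, 1), (1, 2), (3, 0), (3, 7), (7, 0), (7, 4), (9, 9), (9, 10), (10, 1), (10, 9)}.
Total count |C(F_11)_aff| = 12.


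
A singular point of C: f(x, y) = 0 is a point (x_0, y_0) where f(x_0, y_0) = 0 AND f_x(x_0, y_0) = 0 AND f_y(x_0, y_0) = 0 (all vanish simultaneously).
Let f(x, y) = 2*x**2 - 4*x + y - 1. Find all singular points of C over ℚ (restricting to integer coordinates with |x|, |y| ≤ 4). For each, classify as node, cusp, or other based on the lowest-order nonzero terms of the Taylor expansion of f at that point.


No singular points in the scanned grid; C is smooth there.

Compute partial derivatives:
  f_x = 4*x - 4.
  f_y = 1.
f_y = 1 is a nonzero constant, so f_y never vanishes: no point (x, y) can satisfy f = f_x = f_y = 0. In particular no (x, y) ∈ {−4, ..., 4}² is singular; the curve is smooth.


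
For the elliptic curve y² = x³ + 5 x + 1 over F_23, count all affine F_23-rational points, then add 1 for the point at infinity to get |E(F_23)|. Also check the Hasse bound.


Affine points = {(0, 1), (0, 22), (4, 4), (4, 19), (5, 6), (5, 17), (8, 1), (8, 22), (9, 4), (9, 19), (10, 4), (10, 19), (12, 8), (12, 15), (13, 3), (13, 20), (14, 3), (14, 20), (15, 1), (15, 22), (17, 10), (17, 13), (18, 9), (18, 14), (19, 3), (19, 20), (21, 11), (21, 12), (22, 8), (22, 15)}; affine count = 30; |E(F_23)| = 31.

Discriminant check: Δ ∝ 4a³ + 27b² = 4·5³ + 27·1² = 4·125 + 27·1 ≡ 21 (mod 23). Nonzero ⇒ E is nonsingular.
For each x ∈ F_23, compute rhs = x³ + 5·x + 1 mod 23, then count y ∈ F_23 with y² ≡ rhs.
  x = 0: rhs = 1, matching y values: 1, 22 (2 points).
  x = 1: rhs = 7, matching y values: none (0 points).
  x = 2: rhs = 19, matching y values: none (0 points).
  x = 3: rhs = 20, matching y values: none (0 points).
  x = 4: rhs = 16, matching y values: 4, 19 (2 points).
  x = 5: rhs = 13, matching y values: 6, 17 (2 points).
  x = 6: rhs = 17, matching y values: none (0 points).
  x = 7: rhs = 11, matching y values: none (0 points).
  x = 8: rhs = 1, matching y values: 1, 22 (2 points).
  x = 9: rhs = 16, matching y values: 4, 19 (2 points).
  x = 10: rhs = 16, matching y values: 4, 19 (2 points).
  x = 11: rhs = 7, matching y values: none (0 points).
  x = 12: rhs = 18, matching y values: 8, 15 (2 points).
  x = 13: rhs = 9, matching y values: 3, 20 (2 points).
  x = 14: rhs = 9, matching y values: 3, 20 (2 points).
  x = 15: rhs = 1, matching y values: 1, 22 (2 points).
  x = 16: rhs = 14, matching y values: none (0 points).
  x = 17: rhs = 8, matching y values: 10, 13 (2 points).
  x = 18: rhs = 12, matching y values: 9, 14 (2 points).
  x = 19: rhs = 9, matching y values: 3, 20 (2 points).
  x = 20: rhs = 5, matching y values: none (0 points).
  x = 21: rhs = 6, matching y values: 11, 12 (2 points).
  x = 22: rhs = 18, matching y values: 8, 15 (2 points).
Total affine count: 30.
Full point count |E(F_23)| = 30 + 1 = 31.
Hasse bound: |31 − (23+1)| = |7| = 7 ≤ 2√23 ≈ 9.5917 ✓.


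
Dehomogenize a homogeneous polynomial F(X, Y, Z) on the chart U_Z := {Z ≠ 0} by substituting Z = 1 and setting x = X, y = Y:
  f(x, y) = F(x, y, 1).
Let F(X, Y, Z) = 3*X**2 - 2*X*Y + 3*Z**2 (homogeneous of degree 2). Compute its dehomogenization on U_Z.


f(x, y) = 3*x**2 - 2*x*y + 3

On U_Z we set Z = 1. Each monomial c·X^i·Y^j·Z^k in F becomes c·x^i·y^j·1^k = c·x^i·y^j.
Substituting Z = 1: F(X, Y, 1) = 3*x**2 - 2*x*y + 3.
Note: deg(f) ≤ deg(F) = 2; strict inequality happens when F is divisible by Z (lost terms).


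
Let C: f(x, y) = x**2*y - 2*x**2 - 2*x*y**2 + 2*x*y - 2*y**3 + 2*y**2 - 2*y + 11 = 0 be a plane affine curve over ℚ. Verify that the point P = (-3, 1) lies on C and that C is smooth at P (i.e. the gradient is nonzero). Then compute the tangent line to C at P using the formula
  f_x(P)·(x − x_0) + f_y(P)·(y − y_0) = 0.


Tangent line at P: 6*x + 11*y + 7 = 0.

Step 1: f(-3, 1) = 0, so P lies on C.
Step 2: partial derivatives
  f_x(x, y) = 2*x*y - 4*x - 2*y**2 + 2*y, f_y(x, y) = x**2 - 4*x*y + 2*x - 6*y**2 + 4*y - 2.
  f_x(P) = 6, f_y(P) = 11 (gradient nonzero, so P is smooth).
Step 3: tangent line at P: 6·(x − -3) + 11·(y − 1) = 0.
Expanding: 6*x + 11*y + 7 = 0.


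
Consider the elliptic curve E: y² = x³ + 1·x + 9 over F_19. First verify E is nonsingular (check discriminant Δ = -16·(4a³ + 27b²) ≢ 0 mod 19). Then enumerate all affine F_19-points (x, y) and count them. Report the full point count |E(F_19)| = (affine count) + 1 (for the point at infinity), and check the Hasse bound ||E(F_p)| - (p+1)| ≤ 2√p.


Affine points = {(0, 3), (0, 16), (1, 7), (1, 12), (2, 0), (3, 1), (3, 18), (4, 1), (4, 18), (5, 5), (5, 14), (7, 6), (7, 13), (8, 4), (8, 15), (9, 5), (9, 14), (12, 1), (12, 18), (15, 6), (15, 13), (16, 6), (16, 13), (18, 8), (18, 11)}; affine count = 25; |E(F_19)| = 26.

Discriminant check: Δ ∝ 4a³ + 27b² = 4·1³ + 27·9² = 4·1 + 27·81 ≡ 6 (mod 19). Nonzero ⇒ E is nonsingular.
For each x ∈ F_19, compute rhs = x³ + 1·x + 9 mod 19, then count y ∈ F_19 with y² ≡ rhs.
  x = 0: rhs = 9, matching y values: 3, 16 (2 points).
  x = 1: rhs = 11, matching y values: 7, 12 (2 points).
  x = 2: rhs = 0, matching y values: 0 (1 points).
  x = 3: rhs = 1, matching y values: 1, 18 (2 points).
  x = 4: rhs = 1, matching y values: 1, 18 (2 points).
  x = 5: rhs = 6, matching y values: 5, 14 (2 points).
  x = 6: rhs = 3, matching y values: none (0 points).
  x = 7: rhs = 17, matching y values: 6, 13 (2 points).
  x = 8: rhs = 16, matching y values: 4, 15 (2 points).
  x = 9: rhs = 6, matching y values: 5, 14 (2 points).
  x = 10: rhs = 12, matching y values: none (0 points).
  x = 11: rhs = 2, matching y values: none (0 points).
  x = 12: rhs = 1, matching y values: 1, 18 (2 points).
  x = 13: rhs = 15, matching y values: none (0 points).
  x = 14: rhs = 12, matching y values: none (0 points).
  x = 15: rhs = 17, matching y values: 6, 13 (2 points).
  x = 16: rhs = 17, matching y values: 6, 13 (2 points).
  x = 17: rhs = 18, matching y values: none (0 points).
  x = 18: rhs = 7, matching y values: 8, 11 (2 points).
Total affine count: 25.
Full point count |E(F_19)| = 25 + 1 = 26.
Hasse bound: |26 − (19+1)| = |6| = 6 ≤ 2√19 ≈ 8.7178 ✓.


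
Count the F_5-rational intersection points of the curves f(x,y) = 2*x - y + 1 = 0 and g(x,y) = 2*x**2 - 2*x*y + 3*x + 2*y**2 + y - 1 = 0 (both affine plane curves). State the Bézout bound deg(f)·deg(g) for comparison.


Common zeros: ∅; count = 0; Bézout bound = 2.

deg(f) = 1, deg(g) = 2, so Bézout bound = 2.
Scan x ∈ F_5. For each x, list the y ∈ F_5 with f(x, y) ≡ 0 and those with g(x, y) ≡ 0 (mod 5); the common zeros in that column are the intersection.
  x = 0: f ≡ 0 at y ∈ {1}; g ≡ 0 at y ∈ {3, 4}; common: ∅.
  x = 1: f ≡ 0 at y ∈ {3}; g ≡ 0 at y ∈ {1, 2}; common: ∅.
  x = 2: f ≡ 0 at y ∈ {0}; g ≡ 0 at y ∈ {2}; common: ∅.
  x = 3: f ≡ 0 at y ∈ {2}; g ≡ 0 at y ∈ ∅; common: ∅.
  x = 4: f ≡ 0 at y ∈ {4}; g ≡ 0 at y ∈ {3}; common: ∅.
Collecting: common zeros = ∅, so the count is 0.
Comparison with the Bézout bound: 0 ≤ 2 = deg(f)·deg(g), as expected for curves with no common component (the affine F_5-count falls short of the bound because intersections may lie at infinity, over extension fields, or carry multiplicity).


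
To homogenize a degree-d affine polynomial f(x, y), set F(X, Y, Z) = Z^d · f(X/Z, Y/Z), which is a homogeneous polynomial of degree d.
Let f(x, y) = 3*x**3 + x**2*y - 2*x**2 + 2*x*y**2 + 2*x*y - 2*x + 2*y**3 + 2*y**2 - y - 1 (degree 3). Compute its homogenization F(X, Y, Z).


F(X, Y, Z) = 3*X**3 + X**2*Y - 2*X**2*Z + 2*X*Y**2 + 2*X*Y*Z - 2*X*Z**2 + 2*Y**3 + 2*Y**2*Z - Y*Z**2 - Z**3

deg(f) = 3.
Substitute x = X/Z, y = Y/Z into f, then multiply by Z^3.
  monomial 3·x^3·y^0 ↦ 3·X^3·Y^0·Z^0.
  monomial 1·x^2·y^1 ↦ 1·X^2·Y^1·Z^0.
  monomial -2·x^2·y^0 ↦ -2·X^2·Y^0·Z^1.
  monomial 2·x^1·y^2 ↦ 2·X^1·Y^2·Z^0.
  monomial 2·x^1·y^1 ↦ 2·X^1·Y^1·Z^1.
  monomial -2·x^1·y^0 ↦ -2·X^1·Y^0·Z^2.
  monomial 2·x^0·y^3 ↦ 2·X^0·Y^3·Z^0.
  monomial 2·x^0·y^2 ↦ 2·X^0·Y^2·Z^1.
  monomial -1·x^0·y^1 ↦ -1·X^0·Y^1·Z^2.
  monomial -1·x^0·y^0 ↦ -1·X^0·Y^0·Z^3.
Collecting: F(X, Y, Z) = 3*X**3 + X**2*Y - 2*X**2*Z + 2*X*Y**2 + 2*X*Y*Z - 2*X*Z**2 + 2*Y**3 + 2*Y**2*Z - Y*Z**2 - Z**3.


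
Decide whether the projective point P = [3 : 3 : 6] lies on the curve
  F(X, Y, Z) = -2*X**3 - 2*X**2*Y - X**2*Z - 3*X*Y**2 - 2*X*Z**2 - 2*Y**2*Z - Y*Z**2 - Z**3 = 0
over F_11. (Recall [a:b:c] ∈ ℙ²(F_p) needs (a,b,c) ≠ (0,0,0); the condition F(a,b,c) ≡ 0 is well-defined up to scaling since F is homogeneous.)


F(3,3,6) ≡ 0 (mod 11); P is on the curve.

Evaluate F(3, 3, 6) term-by-term (mod 11).
  -2*X**3 ↦ -2·27·1·1 = -54
  -2*X**2*Y ↦ -2·9·3·1 = -54
  -X**2*Z ↦ -1·9·1·6 = -54
  -3*X*Y**2 ↦ -3·3·9·1 = -81
  -2*X*Z**2 ↦ -2·3·1·36 = -216
  -2*Y**2*Z ↦ -2·1·9·6 = -108
  -Y*Z**2 ↦ -1·1·3·36 = -108
  -Z**3 ↦ -1·1·1·216 = -216
Sum: F(3, 3, 6) = (-54) + (-54) + (-54) + (-81) + (-216) + (-108) + (-108) + (-216) = -891.
Reducing mod 11: -891 ≡ 0 (mod 11).
Since F(a, b, c) ≡ 0 (mod 11), P lies on the curve.


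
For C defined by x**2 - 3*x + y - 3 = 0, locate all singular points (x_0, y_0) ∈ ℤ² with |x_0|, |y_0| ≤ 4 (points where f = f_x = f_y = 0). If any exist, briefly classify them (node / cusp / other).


No singular points in the scanned grid; C is smooth there.

Compute partial derivatives:
  f_x = 2*x - 3.
  f_y = 1.
f_y = 1 is a nonzero constant, so f_y never vanishes: no point (x, y) can satisfy f = f_x = f_y = 0. In particular no (x, y) ∈ {−4, ..., 4}² is singular; the curve is smooth.


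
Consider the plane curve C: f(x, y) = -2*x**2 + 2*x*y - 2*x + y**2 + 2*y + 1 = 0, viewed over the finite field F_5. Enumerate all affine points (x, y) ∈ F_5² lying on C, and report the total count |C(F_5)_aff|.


Affine F_5-points: {(0, 4), (2, 2), (3, 3), (3, 4), (4, 2), (4, 3)}; count = 6.

For each of the 25 pairs (x, y) ∈ F_5², evaluate f(x, y) mod 5. Record the zeros.
  x = 0: [0↦1, 1↦4, 2↦4, 3↦1, 4↦0]  zeros at y ∈ {4}
  x = 1: [0↦2, 1↦2, 2↦4, 3↦3, 4↦4]  zeros at y ∈ ∅
  x = 2: [0↦4, 1↦1, 2↦0, 3↦1, 4↦4]  zeros at y ∈ {2}
  x = 3: [0↦2, 1↦1, 2↦2, 3↦0, 4↦0]  zeros at y ∈ {3, 4}
  x = 4: [0↦1, 1↦2, 2↦0, 3↦0, 4↦2]  zeros at y ∈ {2, 3}
Collecting zeros: affine points = {(0, 4), (2, 2), (3, 3), (3, 4), (4, 2), (4, 3)}.
Total count |C(F_5)_aff| = 6.


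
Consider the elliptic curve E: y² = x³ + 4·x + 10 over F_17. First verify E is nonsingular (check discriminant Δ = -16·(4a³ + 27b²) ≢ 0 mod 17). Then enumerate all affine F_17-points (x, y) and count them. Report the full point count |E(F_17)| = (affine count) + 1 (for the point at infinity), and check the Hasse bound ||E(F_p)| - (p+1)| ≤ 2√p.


Affine points = {(1, 7), (1, 10), (2, 3), (2, 14), (3, 7), (3, 10), (5, 6), (5, 11), (10, 8), (10, 9), (11, 5), (11, 12), (12, 1), (12, 16), (13, 7), (13, 10)}; affine count = 16; |E(F_17)| = 17.

Discriminant check: Δ ∝ 4a³ + 27b² = 4·4³ + 27·10² = 4·64 + 27·100 ≡ 15 (mod 17). Nonzero ⇒ E is nonsingular.
For each x ∈ F_17, compute rhs = x³ + 4·x + 10 mod 17, then count y ∈ F_17 with y² ≡ rhs.
  x = 0: rhs = 10, matching y values: none (0 points).
  x = 1: rhs = 15, matching y values: 7, 10 (2 points).
  x = 2: rhs = 9, matching y values: 3, 14 (2 points).
  x = 3: rhs = 15, matching y values: 7, 10 (2 points).
  x = 4: rhs = 5, matching y values: none (0 points).
  x = 5: rhs = 2, matching y values: 6, 11 (2 points).
  x = 6: rhs = 12, matching y values: none (0 points).
  x = 7: rhs = 7, matching y values: none (0 points).
  x = 8: rhs = 10, matching y values: none (0 points).
  x = 9: rhs = 10, matching y values: none (0 points).
  x = 10: rhs = 13, matching y values: 8, 9 (2 points).
  x = 11: rhs = 8, matching y values: 5, 12 (2 points).
  x = 12: rhs = 1, matching y values: 1, 16 (2 points).
  x = 13: rhs = 15, matching y values: 7, 10 (2 points).
  x = 14: rhs = 5, matching y values: none (0 points).
  x = 15: rhs = 11, matching y values: none (0 points).
  x = 16: rhs = 5, matching y values: none (0 points).
Total affine count: 16.
Full point count |E(F_17)| = 16 + 1 = 17.
Hasse bound: |17 − (17+1)| = |-1| = 1 ≤ 2√17 ≈ 8.2462 ✓.


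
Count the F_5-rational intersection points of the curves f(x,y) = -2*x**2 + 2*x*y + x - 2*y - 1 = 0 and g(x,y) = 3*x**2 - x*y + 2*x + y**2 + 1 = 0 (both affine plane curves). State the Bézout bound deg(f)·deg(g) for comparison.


Common zeros: {(0, 2)}; count = 1; Bézout bound = 4.

deg(f) = 2, deg(g) = 2, so Bézout bound = 4.
Scan x ∈ F_5. For each x, list the y ∈ F_5 with f(x, y) ≡ 0 and those with g(x, y) ≡ 0 (mod 5); the common zeros in that column are the intersection.
  x = 0: f ≡ 0 at y ∈ {2}; g ≡ 0 at y ∈ {2, 3}; common: {2}.
  x = 1: f ≡ 0 at y ∈ ∅; g ≡ 0 at y ∈ ∅; common: ∅.
  x = 2: f ≡ 0 at y ∈ {1}; g ≡ 0 at y ∈ {3, 4}; common: ∅.
  x = 3: f ≡ 0 at y ∈ {4}; g ≡ 0 at y ∈ ∅; common: ∅.
  x = 4: f ≡ 0 at y ∈ {4}; g ≡ 0 at y ∈ ∅; common: ∅.
Collecting: common zeros = {(0, 2)}, so the count is 1.
Comparison with the Bézout bound: 1 ≤ 4 = deg(f)·deg(g), as expected for curves with no common component (the affine F_5-count falls short of the bound because intersections may lie at infinity, over extension fields, or carry multiplicity).


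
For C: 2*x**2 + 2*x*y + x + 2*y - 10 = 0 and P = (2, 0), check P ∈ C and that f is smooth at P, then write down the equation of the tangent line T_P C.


Tangent line at P: 9*x + 6*y - 18 = 0.

Step 1: f(2, 0) = 0, so P lies on C.
Step 2: partial derivatives
  f_x(x, y) = 4*x + 2*y + 1, f_y(x, y) = 2*x + 2.
  f_x(P) = 9, f_y(P) = 6 (gradient nonzero, so P is smooth).
Step 3: tangent line at P: 9·(x − 2) + 6·(y − 0) = 0.
Expanding: 9*x + 6*y - 18 = 0.


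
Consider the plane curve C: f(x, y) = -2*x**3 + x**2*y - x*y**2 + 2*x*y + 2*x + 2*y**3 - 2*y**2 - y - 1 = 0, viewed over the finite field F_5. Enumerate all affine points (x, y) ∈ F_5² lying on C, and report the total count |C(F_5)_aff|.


Affine F_5-points: {(0, 2), (1, 1), (3, 2), (3, 4)}; count = 4.

For each of the 25 pairs (x, y) ∈ F_5², evaluate f(x, y) mod 5. Record the zeros.
  x = 0: [0↦4, 1↦3, 2↦0, 3↦2, 4↦1]  zeros at y ∈ {2}
  x = 1: [0↦4, 1↦0, 2↦2, 3↦2, 4↦2]  zeros at y ∈ {1}
  x = 2: [0↦2, 1↦2, 2↦1, 3↦1, 4↦4]  zeros at y ∈ ∅
  x = 3: [0↦1, 1↦2, 2↦0, 3↦2, 4↦0]  zeros at y ∈ {2, 4}
  x = 4: [0↦4, 1↦3, 2↦2, 3↦3, 4↦3]  zeros at y ∈ ∅
Collecting zeros: affine points = {(0, 2), (1, 1), (3, 2), (3, 4)}.
Total count |C(F_5)_aff| = 4.


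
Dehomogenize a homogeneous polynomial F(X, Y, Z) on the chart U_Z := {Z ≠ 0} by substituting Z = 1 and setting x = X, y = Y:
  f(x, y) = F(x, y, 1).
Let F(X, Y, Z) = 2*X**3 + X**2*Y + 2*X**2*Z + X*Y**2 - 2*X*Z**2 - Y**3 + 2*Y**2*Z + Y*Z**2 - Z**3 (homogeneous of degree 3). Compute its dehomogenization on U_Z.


f(x, y) = 2*x**3 + x**2*y + 2*x**2 + x*y**2 - 2*x - y**3 + 2*y**2 + y - 1

On U_Z we set Z = 1. Each monomial c·X^i·Y^j·Z^k in F becomes c·x^i·y^j·1^k = c·x^i·y^j.
Substituting Z = 1: F(X, Y, 1) = 2*x**3 + x**2*y + 2*x**2 + x*y**2 - 2*x - y**3 + 2*y**2 + y - 1.
Note: deg(f) ≤ deg(F) = 3; strict inequality happens when F is divisible by Z (lost terms).


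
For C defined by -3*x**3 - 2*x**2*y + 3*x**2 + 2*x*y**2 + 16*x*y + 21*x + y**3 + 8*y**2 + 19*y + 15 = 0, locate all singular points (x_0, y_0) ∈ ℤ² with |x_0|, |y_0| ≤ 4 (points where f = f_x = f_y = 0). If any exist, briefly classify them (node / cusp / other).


Singular points: {(1, -3)}; classification: cusp.

Compute partial derivatives:
  f_x = -9*x**2 - 4*x*y + 6*x + 2*y**2 + 16*y + 21.
  f_y = -2*x**2 + 4*x*y + 16*x + 3*y**2 + 16*y + 19.
Scan x_0 ∈ {−4, ..., 4}. For each x_0, f_y(x_0, y) is a polynomial in y; find its integer roots y ∈ {−4, ..., 4}, then test f_x and f at those candidates.
  x = -4: f_y(-4, y) = 3*y**2 - 77; no integer root y with |y| ≤ 4.
  x = -3: f_y(-3, y) = 3*y**2 + 4*y - 47; no integer root y with |y| ≤ 4.
  x = -2: f_y(-2, y) = 3*y**2 + 8*y - 21; no integer root y with |y| ≤ 4.
  x = -1: f_y(-1, y) = 3*y**2 + 12*y + 1; no integer root y with |y| ≤ 4.
  x = 0: f_y(0, y) = 3*y**2 + 16*y + 19; no integer root y with |y| ≤ 4.
  x = 1: f_y(1, y) = 3*y**2 + 20*y + 33; vanishes at y ∈ {-3}. (1, -3): f_x = 0, f = 0 — SINGULAR.
  x = 2: f_y(2, y) = 3*y**2 + 24*y + 43; no integer root y with |y| ≤ 4.
  x = 3: f_y(3, y) = 3*y**2 + 28*y + 49; no integer root y with |y| ≤ 4.
  x = 4: f_y(4, y) = 3*y**2 + 32*y + 51; no integer root y with |y| ≤ 4.
Only singular point on the grid: (1, -3).
Classify: substitute x = 1 + u, y = -3 + v and expand: f = -3*u**3 - 2*u**2*v + 2*u*v**2 + v**3 + v**2.
No constant or linear terms (consistent with a singular point). Quadratic part: v**2. Cubic part: -3*u**3 - 2*u**2*v + 2*u*v**2 + v**3.
The quadratic part v**2 is a perfect square, so there is a single (double) tangent line v = 0, i.e. y = -3. Restricting the cubic part to that line (v = 0) leaves -3*u**3 ≠ 0, so f is not divisible by v and the branch is v² ≈ 3*u**3 to lowest order — this is a cusp.
Classification: cusp.


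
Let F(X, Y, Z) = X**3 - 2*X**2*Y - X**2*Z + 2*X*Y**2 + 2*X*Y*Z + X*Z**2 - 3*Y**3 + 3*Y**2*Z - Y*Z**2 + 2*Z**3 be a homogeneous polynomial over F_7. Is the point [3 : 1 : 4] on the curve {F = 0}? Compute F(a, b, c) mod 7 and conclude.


F(3,1,4) ≡ 4 (mod 7); P is NOT on the curve.

Evaluate F(3, 1, 4) term-by-term (mod 7).
  X**3 ↦ 1·27·1·1 = 27
  -2*X**2*Y ↦ -2·9·1·1 = -18
  -X**2*Z ↦ -1·9·1·4 = -36
  2*X*Y**2 ↦ 2·3·1·1 = 6
  2*X*Y*Z ↦ 2·3·1·4 = 24
  X*Z**2 ↦ 1·3·1·16 = 48
  -3*Y**3 ↦ -3·1·1·1 = -3
  3*Y**2*Z ↦ 3·1·1·4 = 12
  -Y*Z**2 ↦ -1·1·1·16 = -16
  2*Z**3 ↦ 2·1·1·64 = 128
Sum: F(3, 1, 4) = (27) + (-18) + (-36) + (6) + (24) + (48) + (-3) + (12) + (-16) + (128) = 172.
Reducing mod 7: 172 ≡ 4 (mod 7).
Since F(a, b, c) ≡ 4 ≠ 0 (mod 7), P does NOT lie on the curve.


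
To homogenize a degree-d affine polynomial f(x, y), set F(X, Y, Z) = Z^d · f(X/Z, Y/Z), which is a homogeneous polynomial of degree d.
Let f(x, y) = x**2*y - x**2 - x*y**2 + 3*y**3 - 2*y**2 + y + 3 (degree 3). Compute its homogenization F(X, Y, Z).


F(X, Y, Z) = X**2*Y - X**2*Z - X*Y**2 + 3*Y**3 - 2*Y**2*Z + Y*Z**2 + 3*Z**3

deg(f) = 3.
Substitute x = X/Z, y = Y/Z into f, then multiply by Z^3.
  monomial 1·x^2·y^1 ↦ 1·X^2·Y^1·Z^0.
  monomial -1·x^2·y^0 ↦ -1·X^2·Y^0·Z^1.
  monomial -1·x^1·y^2 ↦ -1·X^1·Y^2·Z^0.
  monomial 3·x^0·y^3 ↦ 3·X^0·Y^3·Z^0.
  monomial -2·x^0·y^2 ↦ -2·X^0·Y^2·Z^1.
  monomial 1·x^0·y^1 ↦ 1·X^0·Y^1·Z^2.
  monomial 3·x^0·y^0 ↦ 3·X^0·Y^0·Z^3.
Collecting: F(X, Y, Z) = X**2*Y - X**2*Z - X*Y**2 + 3*Y**3 - 2*Y**2*Z + Y*Z**2 + 3*Z**3.


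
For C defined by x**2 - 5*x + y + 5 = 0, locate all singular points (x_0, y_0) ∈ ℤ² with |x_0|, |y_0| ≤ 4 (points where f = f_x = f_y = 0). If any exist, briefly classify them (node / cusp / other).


No singular points in the scanned grid; C is smooth there.

Compute partial derivatives:
  f_x = 2*x - 5.
  f_y = 1.
f_y = 1 is a nonzero constant, so f_y never vanishes: no point (x, y) can satisfy f = f_x = f_y = 0. In particular no (x, y) ∈ {−4, ..., 4}² is singular; the curve is smooth.


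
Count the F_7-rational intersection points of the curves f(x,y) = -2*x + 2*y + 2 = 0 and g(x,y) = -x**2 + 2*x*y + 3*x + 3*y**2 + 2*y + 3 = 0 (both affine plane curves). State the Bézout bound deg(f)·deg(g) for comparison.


Common zeros: {(2, 1), (4, 3)}; count = 2; Bézout bound = 2.

deg(f) = 1, deg(g) = 2, so Bézout bound = 2.
Scan x ∈ F_7. For each x, list the y ∈ F_7 with f(x, y) ≡ 0 and those with g(x, y) ≡ 0 (mod 7); the common zeros in that column are the intersection.
  x = 0: f ≡ 0 at y ∈ {6}; g ≡ 0 at y ∈ ∅; common: ∅.
  x = 1: f ≡ 0 at y ∈ {0}; g ≡ 0 at y ∈ ∅; common: ∅.
  x = 2: f ≡ 0 at y ∈ {1}; g ≡ 0 at y ∈ {1, 4}; common: {1}.
  x = 3: f ≡ 0 at y ∈ {2}; g ≡ 0 at y ∈ {1}; common: ∅.
  x = 4: f ≡ 0 at y ∈ {3}; g ≡ 0 at y ∈ {3}; common: {3}.
  x = 5: f ≡ 0 at y ∈ {4}; g ≡ 0 at y ∈ {0, 3}; common: ∅.
  x = 6: f ≡ 0 at y ∈ {5}; g ≡ 0 at y ∈ ∅; common: ∅.
Collecting: common zeros = {(2, 1), (4, 3)}, so the count is 2.
Comparison with the Bézout bound: 2 ≤ 2 = deg(f)·deg(g), as expected for curves with no common component (the bound is attained).


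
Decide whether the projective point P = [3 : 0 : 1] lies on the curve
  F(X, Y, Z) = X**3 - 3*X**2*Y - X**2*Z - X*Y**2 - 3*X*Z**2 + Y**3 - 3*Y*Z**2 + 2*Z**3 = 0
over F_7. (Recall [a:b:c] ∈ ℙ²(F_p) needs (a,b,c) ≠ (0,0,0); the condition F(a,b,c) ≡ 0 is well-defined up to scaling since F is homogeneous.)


F(3,0,1) ≡ 4 (mod 7); P is NOT on the curve.

Evaluate F(3, 0, 1) term-by-term (mod 7).
  X**3 ↦ 1·27·1·1 = 27
  -3*X**2*Y ↦ -3·9·0·1 = 0
  -X**2*Z ↦ -1·9·1·1 = -9
  -X*Y**2 ↦ -1·3·0·1 = 0
  -3*X*Z**2 ↦ -3·3·1·1 = -9
  Y**3 ↦ 1·1·0·1 = 0
  -3*Y*Z**2 ↦ -3·1·0·1 = 0
  2*Z**3 ↦ 2·1·1·1 = 2
Sum: F(3, 0, 1) = (27) + (0) + (-9) + (0) + (-9) + (0) + (0) + (2) = 11.
Reducing mod 7: 11 ≡ 4 (mod 7).
Since F(a, b, c) ≡ 4 ≠ 0 (mod 7), P does NOT lie on the curve.


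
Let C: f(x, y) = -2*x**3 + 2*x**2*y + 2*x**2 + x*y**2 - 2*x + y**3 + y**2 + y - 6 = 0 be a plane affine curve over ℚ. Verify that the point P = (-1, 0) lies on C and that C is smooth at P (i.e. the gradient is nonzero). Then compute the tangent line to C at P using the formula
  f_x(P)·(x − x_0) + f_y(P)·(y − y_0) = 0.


Tangent line at P: -12*x + 3*y - 12 = 0.

Step 1: f(-1, 0) = 0, so P lies on C.
Step 2: partial derivatives
  f_x(x, y) = -6*x**2 + 4*x*y + 4*x + y**2 - 2, f_y(x, y) = 2*x**2 + 2*x*y + 3*y**2 + 2*y + 1.
  f_x(P) = -12, f_y(P) = 3 (gradient nonzero, so P is smooth).
Step 3: tangent line at P: -12·(x − -1) + 3·(y − 0) = 0.
Expanding: -12*x + 3*y - 12 = 0.


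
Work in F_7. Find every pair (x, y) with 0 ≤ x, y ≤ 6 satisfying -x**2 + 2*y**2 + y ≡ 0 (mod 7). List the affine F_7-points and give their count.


Affine F_7-points: {(0, 0), (0, 3), (1, 4), (1, 6), (6, 4), (6, 6)}; count = 6.

For each of the 49 pairs (x, y) ∈ F_7², evaluate f(x, y) mod 7. Record the zeros.
  x = 0: [0↦0, 1↦3, 2↦3, 3↦0, 4↦1, 5↦6, 6↦1]  zeros at y ∈ {0, 3}
  x = 1: [0↦6, 1↦2, 2↦2, 3↦6, 4↦0, 5↦5, 6↦0]  zeros at y ∈ {4, 6}
  x = 2: [0↦3, 1↦6, 2↦6, 3↦3, 4↦4, 5↦2, 6↦4]  zeros at y ∈ ∅
  x = 3: [0↦5, 1↦1, 2↦1, 3↦5, 4↦6, 5↦4, 6↦6]  zeros at y ∈ ∅
  x = 4: [0↦5, 1↦1, 2↦1, 3↦5, 4↦6, 5↦4, 6↦6]  zeros at y ∈ ∅
  x = 5: [0↦3, 1↦6, 2↦6, 3↦3, 4↦4, 5↦2, 6↦4]  zeros at y ∈ ∅
  x = 6: [0↦6, 1↦2, 2↦2, 3↦6, 4↦0, 5↦5, 6↦0]  zeros at y ∈ {4, 6}
Collecting zeros: affine points = {(0, 0), (0, 3), (1, 4), (1, 6), (6, 4), (6, 6)}.
Total count |C(F_7)_aff| = 6.


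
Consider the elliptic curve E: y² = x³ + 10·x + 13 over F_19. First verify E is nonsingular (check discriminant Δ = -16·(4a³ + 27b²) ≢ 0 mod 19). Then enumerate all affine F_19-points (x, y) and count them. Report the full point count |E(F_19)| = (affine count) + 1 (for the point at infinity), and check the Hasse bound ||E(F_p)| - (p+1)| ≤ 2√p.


Affine points = {(1, 9), (1, 10), (5, 6), (5, 13), (6, 2), (6, 17), (8, 4), (8, 15), (10, 7), (10, 12), (14, 3), (14, 16), (15, 2), (15, 17), (17, 2), (17, 17)}; affine count = 16; |E(F_19)| = 17.

Discriminant check: Δ ∝ 4a³ + 27b² = 4·10³ + 27·13² = 4·1000 + 27·169 ≡ 13 (mod 19). Nonzero ⇒ E is nonsingular.
For each x ∈ F_19, compute rhs = x³ + 10·x + 13 mod 19, then count y ∈ F_19 with y² ≡ rhs.
  x = 0: rhs = 13, matching y values: none (0 points).
  x = 1: rhs = 5, matching y values: 9, 10 (2 points).
  x = 2: rhs = 3, matching y values: none (0 points).
  x = 3: rhs = 13, matching y values: none (0 points).
  x = 4: rhs = 3, matching y values: none (0 points).
  x = 5: rhs = 17, matching y values: 6, 13 (2 points).
  x = 6: rhs = 4, matching y values: 2, 17 (2 points).
  x = 7: rhs = 8, matching y values: none (0 points).
  x = 8: rhs = 16, matching y values: 4, 15 (2 points).
  x = 9: rhs = 15, matching y values: none (0 points).
  x = 10: rhs = 11, matching y values: 7, 12 (2 points).
  x = 11: rhs = 10, matching y values: none (0 points).
  x = 12: rhs = 18, matching y values: none (0 points).
  x = 13: rhs = 3, matching y values: none (0 points).
  x = 14: rhs = 9, matching y values: 3, 16 (2 points).
  x = 15: rhs = 4, matching y values: 2, 17 (2 points).
  x = 16: rhs = 13, matching y values: none (0 points).
  x = 17: rhs = 4, matching y values: 2, 17 (2 points).
  x = 18: rhs = 2, matching y values: none (0 points).
Total affine count: 16.
Full point count |E(F_19)| = 16 + 1 = 17.
Hasse bound: |17 − (19+1)| = |-3| = 3 ≤ 2√19 ≈ 8.7178 ✓.


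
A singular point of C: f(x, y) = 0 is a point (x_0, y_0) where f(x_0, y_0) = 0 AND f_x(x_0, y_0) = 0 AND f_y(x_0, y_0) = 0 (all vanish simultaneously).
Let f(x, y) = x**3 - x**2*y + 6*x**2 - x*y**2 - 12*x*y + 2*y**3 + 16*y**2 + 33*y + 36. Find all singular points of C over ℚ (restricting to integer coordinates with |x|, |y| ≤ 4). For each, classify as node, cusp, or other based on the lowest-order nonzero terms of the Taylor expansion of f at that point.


Singular points: {(-3, -3)}; classification: cusp.

Compute partial derivatives:
  f_x = 3*x**2 - 2*x*y + 12*x - y**2 - 12*y.
  f_y = -x**2 - 2*x*y - 12*x + 6*y**2 + 32*y + 33.
Scan x_0 ∈ {−4, ..., 4}. For each x_0, f_y(x_0, y) is a polynomial in y; find its integer roots y ∈ {−4, ..., 4}, then test f_x and f at those candidates.
  x = -4: f_y(-4, y) = 6*y**2 + 40*y + 65; no integer root y with |y| ≤ 4.
  x = -3: f_y(-3, y) = 6*y**2 + 38*y + 60; vanishes at y ∈ {-3}. (-3, -3): f_x = 0, f = 0 — SINGULAR.
  x = -2: f_y(-2, y) = 6*y**2 + 36*y + 53; no integer root y with |y| ≤ 4.
  x = -1: f_y(-1, y) = 6*y**2 + 34*y + 44; vanishes at y ∈ {-2}. (-1, -2): f_x = 7 ≠ 0.
  x = 0: f_y(0, y) = 6*y**2 + 32*y + 33; no integer root y with |y| ≤ 4.
  x = 1: f_y(1, y) = 6*y**2 + 30*y + 20; no integer root y with |y| ≤ 4.
  x = 2: f_y(2, y) = 6*y**2 + 28*y + 5; no integer root y with |y| ≤ 4.
  x = 3: f_y(3, y) = 6*y**2 + 26*y - 12; no integer root y with |y| ≤ 4.
  x = 4: f_y(4, y) = 6*y**2 + 24*y - 31; no integer root y with |y| ≤ 4.
Only singular point on the grid: (-3, -3).
Classify: substitute x = -3 + u, y = -3 + v and expand: f = u**3 - u**2*v - u*v**2 + 2*v**3 + v**2.
No constant or linear terms (consistent with a singular point). Quadratic part: v**2. Cubic part: u**3 - u**2*v - u*v**2 + 2*v**3.
The quadratic part v**2 is a perfect square, so there is a single (double) tangent line v = 0, i.e. y = -3. Restricting the cubic part to that line (v = 0) leaves u**3 ≠ 0, so f is not divisible by v and the branch is v² ≈ -u**3 to lowest order — this is a cusp.
Classification: cusp.


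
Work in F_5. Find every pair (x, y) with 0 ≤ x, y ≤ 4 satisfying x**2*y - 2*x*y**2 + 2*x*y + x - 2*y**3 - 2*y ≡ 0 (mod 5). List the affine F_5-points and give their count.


Affine F_5-points: {(0, 0), (0, 2), (0, 3), (1, 4), (2, 3), (4, 2)}; count = 6.

For each of the 25 pairs (x, y) ∈ F_5², evaluate f(x, y) mod 5. Record the zeros.
  x = 0: [0↦0, 1↦1, 2↦0, 3↦0, 4↦4]  zeros at y ∈ {0, 2, 3}
  x = 1: [0↦1, 1↦3, 2↦4, 3↦2, 4↦0]  zeros at y ∈ {4}
  x = 2: [0↦2, 1↦2, 2↦2, 3↦0, 4↦4]  zeros at y ∈ {3}
  x = 3: [0↦3, 1↦3, 2↦4, 3↦4, 4↦1]  zeros at y ∈ ∅
  x = 4: [0↦4, 1↦1, 2↦0, 3↦4, 4↦1]  zeros at y ∈ {2}
Collecting zeros: affine points = {(0, 0), (0, 2), (0, 3), (1, 4), (2, 3), (4, 2)}.
Total count |C(F_5)_aff| = 6.


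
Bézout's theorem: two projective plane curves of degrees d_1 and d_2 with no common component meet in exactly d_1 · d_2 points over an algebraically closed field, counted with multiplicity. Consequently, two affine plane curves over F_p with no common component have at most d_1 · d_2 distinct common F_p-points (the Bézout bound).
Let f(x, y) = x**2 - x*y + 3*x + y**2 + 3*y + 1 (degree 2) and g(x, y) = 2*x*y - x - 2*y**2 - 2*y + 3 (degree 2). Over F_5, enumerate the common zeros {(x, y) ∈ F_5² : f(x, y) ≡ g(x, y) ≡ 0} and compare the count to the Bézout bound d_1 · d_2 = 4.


Common zeros: ∅; count = 0; Bézout bound = 4.

deg(f) = 2, deg(g) = 2, so Bézout bound = 4.
Scan x ∈ F_5. For each x, list the y ∈ F_5 with f(x, y) ≡ 0 and those with g(x, y) ≡ 0 (mod 5); the common zeros in that column are the intersection.
  x = 0: f ≡ 0 at y ∈ {1}; g ≡ 0 at y ∈ ∅; common: ∅.
  x = 1: f ≡ 0 at y ∈ {0, 3}; g ≡ 0 at y ∈ {1, 4}; common: ∅.
  x = 2: f ≡ 0 at y ∈ ∅; g ≡ 0 at y ∈ ∅; common: ∅.
  x = 3: f ≡ 0 at y ∈ {1, 4}; g ≡ 0 at y ∈ {0, 2}; common: ∅.
  x = 4: f ≡ 0 at y ∈ {3}; g ≡ 0 at y ∈ ∅; common: ∅.
Collecting: common zeros = ∅, so the count is 0.
Comparison with the Bézout bound: 0 ≤ 4 = deg(f)·deg(g), as expected for curves with no common component (the affine F_5-count falls short of the bound because intersections may lie at infinity, over extension fields, or carry multiplicity).


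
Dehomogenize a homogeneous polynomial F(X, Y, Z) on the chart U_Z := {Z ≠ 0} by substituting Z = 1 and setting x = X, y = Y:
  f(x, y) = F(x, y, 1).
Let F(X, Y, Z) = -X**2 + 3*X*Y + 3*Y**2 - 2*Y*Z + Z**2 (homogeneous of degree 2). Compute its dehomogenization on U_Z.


f(x, y) = -x**2 + 3*x*y + 3*y**2 - 2*y + 1

On U_Z we set Z = 1. Each monomial c·X^i·Y^j·Z^k in F becomes c·x^i·y^j·1^k = c·x^i·y^j.
Substituting Z = 1: F(X, Y, 1) = -x**2 + 3*x*y + 3*y**2 - 2*y + 1.
Note: deg(f) ≤ deg(F) = 2; strict inequality happens when F is divisible by Z (lost terms).


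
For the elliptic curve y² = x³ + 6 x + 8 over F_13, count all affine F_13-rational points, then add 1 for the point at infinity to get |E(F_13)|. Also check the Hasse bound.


Affine points = {(3, 1), (3, 12), (6, 0), (7, 4), (7, 9), (8, 3), (8, 10), (11, 1), (11, 12), (12, 1), (12, 12)}; affine count = 11; |E(F_13)| = 12.

Discriminant check: Δ ∝ 4a³ + 27b² = 4·6³ + 27·8² = 4·216 + 27·64 ≡ 5 (mod 13). Nonzero ⇒ E is nonsingular.
For each x ∈ F_13, compute rhs = x³ + 6·x + 8 mod 13, then count y ∈ F_13 with y² ≡ rhs.
  x = 0: rhs = 8, matching y values: none (0 points).
  x = 1: rhs = 2, matching y values: none (0 points).
  x = 2: rhs = 2, matching y values: none (0 points).
  x = 3: rhs = 1, matching y values: 1, 12 (2 points).
  x = 4: rhs = 5, matching y values: none (0 points).
  x = 5: rhs = 7, matching y values: none (0 points).
  x = 6: rhs = 0, matching y values: 0 (1 points).
  x = 7: rhs = 3, matching y values: 4, 9 (2 points).
  x = 8: rhs = 9, matching y values: 3, 10 (2 points).
  x = 9: rhs = 11, matching y values: none (0 points).
  x = 10: rhs = 2, matching y values: none (0 points).
  x = 11: rhs = 1, matching y values: 1, 12 (2 points).
  x = 12: rhs = 1, matching y values: 1, 12 (2 points).
Total affine count: 11.
Full point count |E(F_13)| = 11 + 1 = 12.
Hasse bound: |12 − (13+1)| = |-2| = 2 ≤ 2√13 ≈ 7.2111 ✓.


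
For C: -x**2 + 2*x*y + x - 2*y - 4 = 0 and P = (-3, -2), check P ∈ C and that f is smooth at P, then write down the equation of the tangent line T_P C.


Tangent line at P: 3*x - 8*y - 7 = 0.

Step 1: f(-3, -2) = 0, so P lies on C.
Step 2: partial derivatives
  f_x(x, y) = -2*x + 2*y + 1, f_y(x, y) = 2*x - 2.
  f_x(P) = 3, f_y(P) = -8 (gradient nonzero, so P is smooth).
Step 3: tangent line at P: 3·(x − -3) + -8·(y − -2) = 0.
Expanding: 3*x - 8*y - 7 = 0.


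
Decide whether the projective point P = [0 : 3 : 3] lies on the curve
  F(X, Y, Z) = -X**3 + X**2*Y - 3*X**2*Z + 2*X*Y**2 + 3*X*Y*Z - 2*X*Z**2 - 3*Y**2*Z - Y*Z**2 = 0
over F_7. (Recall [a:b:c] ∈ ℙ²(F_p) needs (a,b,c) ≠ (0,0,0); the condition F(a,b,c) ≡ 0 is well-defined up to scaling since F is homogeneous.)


F(0,3,3) ≡ 4 (mod 7); P is NOT on the curve.

Evaluate F(0, 3, 3) term-by-term (mod 7).
  -X**3 ↦ -1·0·1·1 = 0
  X**2*Y ↦ 1·0·3·1 = 0
  -3*X**2*Z ↦ -3·0·1·3 = 0
  2*X*Y**2 ↦ 2·0·9·1 = 0
  3*X*Y*Z ↦ 3·0·3·3 = 0
  -2*X*Z**2 ↦ -2·0·1·9 = 0
  -3*Y**2*Z ↦ -3·1·9·3 = -81
  -Y*Z**2 ↦ -1·1·3·9 = -27
Sum: F(0, 3, 3) = (0) + (0) + (0) + (0) + (0) + (0) + (-81) + (-27) = -108.
Reducing mod 7: -108 ≡ 4 (mod 7).
Since F(a, b, c) ≡ 4 ≠ 0 (mod 7), P does NOT lie on the curve.
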